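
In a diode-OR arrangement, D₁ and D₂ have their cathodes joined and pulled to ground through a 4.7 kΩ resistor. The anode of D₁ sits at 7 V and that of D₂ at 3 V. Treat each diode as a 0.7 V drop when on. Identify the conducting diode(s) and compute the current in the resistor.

Assume both conduct. Then node N would need to be at both 7−0.7 = 6.3 V and 3−0.7 = 2.3 V, which is impossible.
Assume only D₁ conducts: V_N = 7 − 0.7 = 6.3 V, so I_R = 6.3/4.7 = 1.34 mA.
Check D₂: its anode-to-cathode voltage is 3 − 6.3 = -3.3 V < 0.7 V, so it is off. The assumption is consistent.

Only D₁ conducts; I_R ≈ 1.3 mA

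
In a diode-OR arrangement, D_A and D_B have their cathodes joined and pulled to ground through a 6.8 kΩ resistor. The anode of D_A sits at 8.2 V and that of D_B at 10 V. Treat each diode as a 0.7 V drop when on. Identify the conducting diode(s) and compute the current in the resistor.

Only D_B conducts; I_R ≈ 1.4 mA

Assume both conduct. Then node N would need to be at both 8.2−0.7 = 7.5 V and 10−0.7 = 9.3 V, which is impossible.
Assume only D_B conducts: V_N = 10 − 0.7 = 9.3 V, so I_R = 9.3/6.8 = 1.37 mA.
Check D_A: its anode-to-cathode voltage is 8.2 − 9.3 = -1.1 V < 0.7 V, so it is off. The assumption is consistent.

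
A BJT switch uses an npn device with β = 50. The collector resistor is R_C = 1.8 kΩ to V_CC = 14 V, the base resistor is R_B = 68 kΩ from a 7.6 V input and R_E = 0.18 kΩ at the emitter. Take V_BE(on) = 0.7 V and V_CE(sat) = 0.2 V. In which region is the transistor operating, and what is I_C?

Assume active. Base-emitter loop: I_B = (V_BB − V_BE)/(R_B + (β+1)R_E) = (7.6 − 0.7)/(68 + 51×0.18) = 0.0894 mA.
I_C = β·I_B = 50×0.0894 = 4.47 mA.
V_CE = V_CC − I_C·R_C − I_E·R_E = 14 − 4.47×1.8 − 4.56×0.18 = 5.13 V > V_CE(sat), so the active-region assumption holds.

active; I_C ≈ 4.5 mA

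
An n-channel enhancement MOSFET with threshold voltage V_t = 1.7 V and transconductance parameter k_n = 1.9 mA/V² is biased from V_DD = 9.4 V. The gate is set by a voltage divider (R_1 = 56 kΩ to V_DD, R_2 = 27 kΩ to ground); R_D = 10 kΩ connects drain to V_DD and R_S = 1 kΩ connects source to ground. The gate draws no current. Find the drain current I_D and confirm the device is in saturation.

I_D ≈ 0.58 mA

V_G = V_DD·R_2/(R_1+R_2) = 9.4×27/83 = 3.06 V.
Assume saturation: I_D = (k_n/2)(V_GS − V_t)² with V_GS = V_G − I_D·R_S = 3.06 − 1·I_D.
Substituting gives 0.95·I_D² − 3.58·I_D + 1.75 = 0, with roots I_D = 0.578 or 3.19 mA.
The root I_D = 3.19 mA gives V_GS = -0.133 V ≤ V_t, so take I_D = 0.578 mA.
Then V_GS = 2.48 V and V_DS = V_DD − I_D(R_D+R_S) = 9.4 − 0.578×11 = 3.04 V.
Saturation requires V_DS ≥ V_GS − V_t = 0.78 V; 3.04 ≥ 0.78 ✓.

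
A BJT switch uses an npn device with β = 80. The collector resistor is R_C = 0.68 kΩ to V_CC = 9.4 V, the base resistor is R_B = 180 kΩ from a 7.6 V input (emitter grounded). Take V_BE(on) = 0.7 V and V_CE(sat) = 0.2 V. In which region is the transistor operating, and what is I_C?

Assume active. Base-emitter loop: I_B = (V_BB − V_BE)/R_B = (7.6 − 0.7)/180 = 0.0383 mA.
I_C = β·I_B = 80×0.0383 = 3.07 mA.
V_CE = V_CC − I_C·R_C = 9.4 − 3.07×0.68 = 7.31 V > V_CE(sat), so the active-region assumption holds.

active; I_C ≈ 3.1 mA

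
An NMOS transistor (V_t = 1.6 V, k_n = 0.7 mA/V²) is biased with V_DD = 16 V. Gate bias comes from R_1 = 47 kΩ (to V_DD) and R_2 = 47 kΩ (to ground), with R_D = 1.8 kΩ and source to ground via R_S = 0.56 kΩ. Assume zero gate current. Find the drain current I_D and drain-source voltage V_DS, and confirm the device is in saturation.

I_D ≈ 4.8 mA, V_DS ≈ 4.7 V

V_G = V_DD·R_2/(R_1+R_2) = 16×47/94 = 8 V.
Assume saturation: I_D = (k_n/2)(V_GS − V_t)² with V_GS = V_G − I_D·R_S = 8 − 0.56·I_D.
Substituting gives 0.11·I_D² − 3.51·I_D + 14.3 = 0, with roots I_D = 4.81 or 27.2 mA.
The root I_D = 27.2 mA gives V_GS = -7.21 V ≤ V_t, so take I_D = 4.81 mA.
Then V_GS = 5.31 V and V_DS = V_DD − I_D(R_D+R_S) = 16 − 4.81×2.36 = 4.65 V.
Saturation requires V_DS ≥ V_GS − V_t = 3.71 V; 4.65 ≥ 3.71 ✓.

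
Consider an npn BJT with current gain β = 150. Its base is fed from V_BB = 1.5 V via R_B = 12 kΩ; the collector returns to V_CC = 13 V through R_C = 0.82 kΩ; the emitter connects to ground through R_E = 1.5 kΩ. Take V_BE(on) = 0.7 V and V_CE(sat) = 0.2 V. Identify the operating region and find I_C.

Assume active. Base-emitter loop: I_B = (V_BB − V_BE)/(R_B + (β+1)R_E) = (1.5 − 0.7)/(12 + 151×1.5) = 0.00335 mA.
I_C = β·I_B = 150×0.00335 = 0.503 mA.
V_CE = V_CC − I_C·R_C − I_E·R_E = 13 − 0.503×0.82 − 0.506×1.5 = 11.8 V > V_CE(sat), so the active-region assumption holds.

active; I_C ≈ 0.5 mA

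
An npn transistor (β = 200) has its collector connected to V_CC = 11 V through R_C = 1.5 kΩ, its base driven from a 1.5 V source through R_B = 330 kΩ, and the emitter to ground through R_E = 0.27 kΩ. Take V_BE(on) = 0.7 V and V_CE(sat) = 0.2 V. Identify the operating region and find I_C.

active; I_C ≈ 0.42 mA

Assume active. Base-emitter loop: I_B = (V_BB − V_BE)/(R_B + (β+1)R_E) = (1.5 − 0.7)/(330 + 201×0.27) = 0.00208 mA.
I_C = β·I_B = 200×0.00208 = 0.416 mA.
V_CE = V_CC − I_C·R_C − I_E·R_E = 11 − 0.416×1.5 − 0.418×0.27 = 10.3 V > V_CE(sat), so the active-region assumption holds.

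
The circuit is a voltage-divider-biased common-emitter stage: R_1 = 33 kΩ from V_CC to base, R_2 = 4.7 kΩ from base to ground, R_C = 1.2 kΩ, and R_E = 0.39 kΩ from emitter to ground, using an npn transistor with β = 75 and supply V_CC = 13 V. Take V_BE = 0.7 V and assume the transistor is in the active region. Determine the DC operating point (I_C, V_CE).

Thevenize the base divider: V_Th = V_CC·R_2/(R_1+R_2) = 13×4.7/37.7 = 1.62 V, R_Th = R_1‖R_2 = 4.11 kΩ.
Base-emitter loop: V_Th = I_B·R_Th + V_BE + (β+1)I_B·R_E, so I_B = (1.62 − 0.7) / (4.11 + 76×0.39) = 0.0273 mA.
I_C = β·I_B = 75×0.0273 = 2.05 mA, and I_E = (β+1)I_B = 2.07 mA.
V_CE = V_CC − I_C·R_C − I_E·R_E = 13 − 2.05×1.2 − 2.07×0.39 = 9.74 V.
V_CE = 9.74 V > 0.2 V confirms active-region operation.

I_C ≈ 2 mA, V_CE ≈ 9.7 V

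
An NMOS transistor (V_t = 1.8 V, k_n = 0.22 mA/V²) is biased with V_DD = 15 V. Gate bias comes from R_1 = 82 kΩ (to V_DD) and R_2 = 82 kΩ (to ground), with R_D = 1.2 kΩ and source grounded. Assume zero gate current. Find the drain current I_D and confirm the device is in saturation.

I_D ≈ 3.6 mA

V_G = V_DD·R_2/(R_1+R_2) = 15×82/164 = 7.5 V. With the source grounded, V_GS = V_G = 7.5 V.
Assume saturation: I_D = (k_n/2)(V_GS − V_t)² = (0.22/2)×(7.5 − 1.8)² = 0.11×5.7² = 3.57 mA.
V_DS = V_DD − I_D·R_D = 15 − 3.57×1.2 = 10.7 V.
Saturation requires V_DS ≥ V_GS − V_t = 5.7 V; 10.7 ≥ 5.7 ✓.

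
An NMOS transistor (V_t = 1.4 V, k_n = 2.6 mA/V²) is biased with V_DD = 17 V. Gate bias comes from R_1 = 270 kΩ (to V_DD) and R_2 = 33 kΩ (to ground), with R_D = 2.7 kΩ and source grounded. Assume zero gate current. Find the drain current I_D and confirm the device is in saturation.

I_D ≈ 0.26 mA

V_G = V_DD·R_2/(R_1+R_2) = 17×33/303 = 1.85 V. With the source grounded, V_GS = V_G = 1.85 V.
Assume saturation: I_D = (k_n/2)(V_GS − V_t)² = (2.6/2)×(1.85 − 1.4)² = 1.3×0.451² = 0.265 mA.
V_DS = V_DD − I_D·R_D = 17 − 0.265×2.7 = 16.3 V.
Saturation requires V_DS ≥ V_GS − V_t = 0.451 V; 16.3 ≥ 0.451 ✓.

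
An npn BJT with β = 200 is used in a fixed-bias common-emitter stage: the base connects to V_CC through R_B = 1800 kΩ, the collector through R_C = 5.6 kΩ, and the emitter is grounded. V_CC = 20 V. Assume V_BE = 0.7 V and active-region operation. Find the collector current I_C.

I_C ≈ 2.1 mA

Base loop: V_CC = I_B·R_B + V_BE, so I_B = (20 − 0.7)/1800 kΩ = 0.0107 mA.
In the active region I_C = β·I_B = 200 × 0.0107 = 2.14 mA.
Collector loop: V_CE = V_CC − I_C·R_C = 20 − 2.14×5.6 = 7.99 V.
Since V_CE = 7.99 V > V_CE(sat) ≈ 0.2 V, the transistor is in the active region as assumed.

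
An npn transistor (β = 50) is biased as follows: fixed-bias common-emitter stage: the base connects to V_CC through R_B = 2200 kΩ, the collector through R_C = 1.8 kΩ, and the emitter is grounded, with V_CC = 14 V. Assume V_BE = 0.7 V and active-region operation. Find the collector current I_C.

I_C ≈ 0.3 mA

Base loop: V_CC = I_B·R_B + V_BE, so I_B = (14 − 0.7)/2200 kΩ = 0.00605 mA.
In the active region I_C = β·I_B = 50 × 0.00605 = 0.302 mA.
Collector loop: V_CE = V_CC − I_C·R_C = 14 − 0.302×1.8 = 13.5 V.
Since V_CE = 13.5 V > V_CE(sat) ≈ 0.2 V, the transistor is in the active region as assumed.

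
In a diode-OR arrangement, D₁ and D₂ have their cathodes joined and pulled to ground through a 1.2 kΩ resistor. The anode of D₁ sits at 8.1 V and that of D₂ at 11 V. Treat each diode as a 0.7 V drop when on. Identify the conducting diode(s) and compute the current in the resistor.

Only D₂ conducts; I_R ≈ 8.6 mA

Assume both conduct. Then node N would need to be at both 8.1−0.7 = 7.4 V and 11−0.7 = 10.3 V, which is impossible.
Assume only D₂ conducts: V_N = 11 − 0.7 = 10.3 V, so I_R = 10.3/1.2 = 8.58 mA.
Check D₁: its anode-to-cathode voltage is 8.1 − 10.3 = -2.2 V < 0.7 V, so it is off. The assumption is consistent.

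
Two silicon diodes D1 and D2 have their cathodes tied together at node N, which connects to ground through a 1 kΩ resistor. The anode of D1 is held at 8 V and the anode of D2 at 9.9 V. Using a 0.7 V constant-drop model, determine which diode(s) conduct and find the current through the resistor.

Assume both conduct. Then node N would need to be at both 8−0.7 = 7.3 V and 9.9−0.7 = 9.2 V, which is impossible.
Assume only D2 conducts: V_N = 9.9 − 0.7 = 9.2 V, so I_R = 9.2/1 = 9.2 mA.
Check D1: its anode-to-cathode voltage is 8 − 9.2 = -1.2 V < 0.7 V, so it is off. The assumption is consistent.

Only D2 conducts; I_R ≈ 9.2 mA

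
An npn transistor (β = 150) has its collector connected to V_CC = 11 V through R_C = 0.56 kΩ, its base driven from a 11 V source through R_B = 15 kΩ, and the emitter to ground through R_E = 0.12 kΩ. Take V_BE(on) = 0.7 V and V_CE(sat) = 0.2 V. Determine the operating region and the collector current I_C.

Assume active: I_B = (11 − 0.7)/(15 + 151×0.12) = 0.311 mA, I_C = β·I_B = 46.6 mA.
Then V_CE = 11 − 46.6×0.56 − 47×0.12 = -20.8 V < 0.2 V — the active assumption fails.
Re-solve with V_CE = 0.2 V. KCL at the emitter: V_E/R_E = (V_BB−0.7−V_E)/R_B + (V_CC−0.2−V_E)/R_C, giving V_E = 1.96 V.
I_C = (V_CC − 0.2 − V_E)/R_C = (10.8 − 1.96)/0.56 = 15.8 mA.
Check: I_B = (10.3 − 1.96)/15 = 0.556 mA, and β·I_B = 83.4 mA > I_C, confirming saturation.

saturation; I_C ≈ 16 mA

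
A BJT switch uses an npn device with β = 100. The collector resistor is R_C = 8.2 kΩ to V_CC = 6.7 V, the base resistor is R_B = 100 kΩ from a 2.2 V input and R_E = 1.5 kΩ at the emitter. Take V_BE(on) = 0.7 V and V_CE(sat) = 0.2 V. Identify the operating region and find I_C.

Assume active. Base-emitter loop: I_B = (V_BB − V_BE)/(R_B + (β+1)R_E) = (2.2 − 0.7)/(100 + 101×1.5) = 0.00596 mA.
I_C = β·I_B = 100×0.00596 = 0.596 mA.
V_CE = V_CC − I_C·R_C − I_E·R_E = 6.7 − 0.596×8.2 − 0.602×1.5 = 0.906 V > V_CE(sat), so the active-region assumption holds.

active; I_C ≈ 0.6 mA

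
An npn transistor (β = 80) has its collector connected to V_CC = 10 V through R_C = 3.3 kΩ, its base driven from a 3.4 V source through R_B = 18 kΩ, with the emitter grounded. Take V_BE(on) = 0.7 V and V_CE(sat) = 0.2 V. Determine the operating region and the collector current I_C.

Assume active: I_B = (3.4 − 0.7)/18 = 0.15 mA, giving I_C = β·I_B = 12 mA.
But then V_CE = 10 − 12×3.3 = -29.6 V < V_CE(sat) = 0.2 V — impossible in the active region.
So the transistor is saturated. With V_CE = 0.2 V, I_C = (V_CC − 0.2)/R_C = 9.8/3.3 = 2.97 mA.
Check: β·I_B = 12 mA > I_C = 2.97 mA, confirming saturation.

saturation; I_C ≈ 3 mA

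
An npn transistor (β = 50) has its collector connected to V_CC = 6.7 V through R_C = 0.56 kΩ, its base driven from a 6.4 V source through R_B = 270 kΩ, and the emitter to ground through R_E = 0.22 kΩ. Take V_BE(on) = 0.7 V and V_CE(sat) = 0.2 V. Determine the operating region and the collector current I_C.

Assume active. Base-emitter loop: I_B = (V_BB − V_BE)/(R_B + (β+1)R_E) = (6.4 − 0.7)/(270 + 51×0.22) = 0.0203 mA.
I_C = β·I_B = 50×0.0203 = 1.01 mA.
V_CE = V_CC − I_C·R_C − I_E·R_E = 6.7 − 1.01×0.56 − 1.03×0.22 = 5.91 V > V_CE(sat), so the active-region assumption holds.

active; I_C ≈ 1 mA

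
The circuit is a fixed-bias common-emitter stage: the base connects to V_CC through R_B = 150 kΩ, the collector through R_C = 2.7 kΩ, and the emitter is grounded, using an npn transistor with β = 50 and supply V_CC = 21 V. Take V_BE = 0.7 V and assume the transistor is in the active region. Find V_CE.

V_CE ≈ 2.7 V

Base loop: V_CC = I_B·R_B + V_BE, so I_B = (21 − 0.7)/150 kΩ = 0.135 mA.
In the active region I_C = β·I_B = 50 × 0.135 = 6.77 mA.
Collector loop: V_CE = V_CC − I_C·R_C = 21 − 6.77×2.7 = 2.73 V.
Since V_CE = 2.73 V > V_CE(sat) ≈ 0.2 V, the transistor is in the active region as assumed.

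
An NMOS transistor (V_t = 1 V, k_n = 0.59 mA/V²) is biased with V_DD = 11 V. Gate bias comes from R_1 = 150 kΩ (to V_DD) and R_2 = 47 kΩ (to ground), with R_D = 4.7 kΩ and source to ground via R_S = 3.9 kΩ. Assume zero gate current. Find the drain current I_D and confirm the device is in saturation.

I_D ≈ 0.2 mA

V_G = V_DD·R_2/(R_1+R_2) = 11×47/197 = 2.62 V.
Assume saturation: I_D = (k_n/2)(V_GS − V_t)² with V_GS = V_G − I_D·R_S = 2.62 − 3.9·I_D.
Substituting gives 4.49·I_D² − 4.74·I_D + 0.778 = 0, with roots I_D = 0.204 or 0.852 mA.
The root I_D = 0.852 mA gives V_GS = -0.7 V ≤ V_t, so take I_D = 0.204 mA.
Then V_GS = 1.83 V and V_DS = V_DD − I_D(R_D+R_S) = 11 − 0.204×8.6 = 9.25 V.
Saturation requires V_DS ≥ V_GS − V_t = 0.831 V; 9.25 ≥ 0.831 ✓.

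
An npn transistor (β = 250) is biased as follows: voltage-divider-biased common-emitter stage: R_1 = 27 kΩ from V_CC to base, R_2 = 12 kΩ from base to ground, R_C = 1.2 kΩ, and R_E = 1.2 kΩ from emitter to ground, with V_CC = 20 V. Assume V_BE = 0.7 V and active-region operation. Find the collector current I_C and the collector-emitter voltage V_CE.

Thevenize the base divider: V_Th = V_CC·R_2/(R_1+R_2) = 20×12/39 = 6.15 V, R_Th = R_1‖R_2 = 8.31 kΩ.
Base-emitter loop: V_Th = I_B·R_Th + V_BE + (β+1)I_B·R_E, so I_B = (6.15 − 0.7) / (8.31 + 251×1.2) = 0.0176 mA.
I_C = β·I_B = 250×0.0176 = 4.41 mA, and I_E = (β+1)I_B = 4.42 mA.
V_CE = V_CC − I_C·R_C − I_E·R_E = 20 − 4.41×1.2 − 4.42×1.2 = 9.41 V.
V_CE = 9.41 V > 0.2 V confirms active-region operation.

I_C ≈ 4.4 mA, V_CE ≈ 9.4 V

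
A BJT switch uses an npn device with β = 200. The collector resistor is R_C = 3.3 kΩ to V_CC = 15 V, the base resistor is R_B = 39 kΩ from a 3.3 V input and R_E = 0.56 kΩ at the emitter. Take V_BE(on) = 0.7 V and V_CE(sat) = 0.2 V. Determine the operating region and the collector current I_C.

active; I_C ≈ 3.4 mA

Assume active. Base-emitter loop: I_B = (V_BB − V_BE)/(R_B + (β+1)R_E) = (3.3 − 0.7)/(39 + 201×0.56) = 0.0172 mA.
I_C = β·I_B = 200×0.0172 = 3.43 mA.
V_CE = V_CC − I_C·R_C − I_E·R_E = 15 − 3.43×3.3 − 3.45×0.56 = 1.75 V > V_CE(sat), so the active-region assumption holds.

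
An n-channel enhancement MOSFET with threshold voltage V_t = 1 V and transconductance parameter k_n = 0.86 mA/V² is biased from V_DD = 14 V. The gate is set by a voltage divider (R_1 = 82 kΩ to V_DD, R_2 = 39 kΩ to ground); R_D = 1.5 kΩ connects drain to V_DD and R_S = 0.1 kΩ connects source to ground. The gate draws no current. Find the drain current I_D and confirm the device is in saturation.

V_G = V_DD·R_2/(R_1+R_2) = 14×39/121 = 4.51 V.
Assume saturation: I_D = (k_n/2)(V_GS − V_t)² with V_GS = V_G − I_D·R_S = 4.51 − 0.1·I_D.
Substituting gives 0.0043·I_D² − 1.3·I_D + 5.3 = 0, with roots I_D = 4.13 or 299 mA.
The root I_D = 299 mA gives V_GS = -25.4 V ≤ V_t, so take I_D = 4.13 mA.
Then V_GS = 4.1 V and V_DS = V_DD − I_D(R_D+R_S) = 14 − 4.13×1.6 = 7.39 V.
Saturation requires V_DS ≥ V_GS − V_t = 3.1 V; 7.39 ≥ 3.1 ✓.

I_D ≈ 4.1 mA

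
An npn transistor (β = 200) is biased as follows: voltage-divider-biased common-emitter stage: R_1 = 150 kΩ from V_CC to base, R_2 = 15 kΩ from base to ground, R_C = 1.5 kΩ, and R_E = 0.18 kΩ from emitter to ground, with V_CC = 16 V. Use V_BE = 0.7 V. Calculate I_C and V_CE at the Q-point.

I_C ≈ 3 mA, V_CE ≈ 11 V

Thevenize the base divider: V_Th = V_CC·R_2/(R_1+R_2) = 16×15/165 = 1.45 V, R_Th = R_1‖R_2 = 13.6 kΩ.
Base-emitter loop: V_Th = I_B·R_Th + V_BE + (β+1)I_B·R_E, so I_B = (1.45 − 0.7) / (13.6 + 201×0.18) = 0.0151 mA.
I_C = β·I_B = 200×0.0151 = 3.03 mA, and I_E = (β+1)I_B = 3.04 mA.
V_CE = V_CC − I_C·R_C − I_E·R_E = 16 − 3.03×1.5 − 3.04×0.18 = 10.9 V.
V_CE = 10.9 V > 0.2 V confirms active-region operation.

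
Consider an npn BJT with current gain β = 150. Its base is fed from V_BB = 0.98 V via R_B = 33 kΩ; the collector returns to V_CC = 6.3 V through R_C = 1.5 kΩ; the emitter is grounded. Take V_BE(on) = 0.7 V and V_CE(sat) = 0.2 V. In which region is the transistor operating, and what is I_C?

active; I_C ≈ 1.3 mA

Assume active. Base-emitter loop: I_B = (V_BB − V_BE)/R_B = (0.98 − 0.7)/33 = 0.00848 mA.
I_C = β·I_B = 150×0.00848 = 1.27 mA.
V_CE = V_CC − I_C·R_C = 6.3 − 1.27×1.5 = 4.39 V > V_CE(sat), so the active-region assumption holds.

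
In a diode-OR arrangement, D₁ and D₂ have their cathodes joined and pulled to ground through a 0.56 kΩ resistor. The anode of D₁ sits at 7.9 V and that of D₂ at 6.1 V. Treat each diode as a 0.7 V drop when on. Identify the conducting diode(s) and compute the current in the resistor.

Assume both conduct. Then node N would need to be at both 7.9−0.7 = 7.2 V and 6.1−0.7 = 5.4 V, which is impossible.
Assume only D₁ conducts: V_N = 7.9 − 0.7 = 7.2 V, so I_R = 7.2/0.56 = 12.9 mA.
Check D₂: its anode-to-cathode voltage is 6.1 − 7.2 = -1.1 V < 0.7 V, so it is off. The assumption is consistent.

Only D₁ conducts; I_R ≈ 13 mA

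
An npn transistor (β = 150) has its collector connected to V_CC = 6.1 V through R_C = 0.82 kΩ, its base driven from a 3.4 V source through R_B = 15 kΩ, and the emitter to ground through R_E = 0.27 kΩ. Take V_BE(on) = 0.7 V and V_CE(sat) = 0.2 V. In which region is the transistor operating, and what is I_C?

Assume active: I_B = (3.4 − 0.7)/(15 + 151×0.27) = 0.0484 mA, I_C = β·I_B = 7.26 mA.
Then V_CE = 6.1 − 7.26×0.82 − 7.31×0.27 = -1.83 V < 0.2 V — the active assumption fails.
Re-solve with V_CE = 0.2 V. KCL at the emitter: V_E/R_E = (V_BB−0.7−V_E)/R_B + (V_CC−0.2−V_E)/R_C, giving V_E = 1.48 V.
I_C = (V_CC − 0.2 − V_E)/R_C = (5.9 − 1.48)/0.82 = 5.39 mA.
Check: I_B = (2.7 − 1.48)/15 = 0.0815 mA, and β·I_B = 12.2 mA > I_C, confirming saturation.

saturation; I_C ≈ 5.4 mA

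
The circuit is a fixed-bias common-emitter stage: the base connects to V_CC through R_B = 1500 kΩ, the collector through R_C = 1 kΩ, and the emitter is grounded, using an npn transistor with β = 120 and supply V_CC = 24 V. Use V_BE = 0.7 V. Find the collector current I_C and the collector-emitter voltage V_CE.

Base loop: V_CC = I_B·R_B + V_BE, so I_B = (24 − 0.7)/1500 kΩ = 0.0155 mA.
In the active region I_C = β·I_B = 120 × 0.0155 = 1.86 mA.
Collector loop: V_CE = V_CC − I_C·R_C = 24 − 1.86×1 = 22.1 V.
Since V_CE = 22.1 V > V_CE(sat) ≈ 0.2 V, the transistor is in the active region as assumed.

I_C ≈ 1.9 mA, V_CE ≈ 22 V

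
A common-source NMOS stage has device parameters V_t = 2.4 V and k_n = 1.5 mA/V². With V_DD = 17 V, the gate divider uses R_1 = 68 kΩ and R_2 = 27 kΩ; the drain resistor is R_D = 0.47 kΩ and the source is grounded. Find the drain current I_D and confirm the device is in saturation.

I_D ≈ 4.4 mA

V_G = V_DD·R_2/(R_1+R_2) = 17×27/95 = 4.83 V. With the source grounded, V_GS = V_G = 4.83 V.
Assume saturation: I_D = (k_n/2)(V_GS − V_t)² = (1.5/2)×(4.83 − 2.4)² = 0.75×2.43² = 4.43 mA.
V_DS = V_DD − I_D·R_D = 17 − 4.43×0.47 = 14.9 V.
Saturation requires V_DS ≥ V_GS − V_t = 2.43 V; 14.9 ≥ 2.43 ✓.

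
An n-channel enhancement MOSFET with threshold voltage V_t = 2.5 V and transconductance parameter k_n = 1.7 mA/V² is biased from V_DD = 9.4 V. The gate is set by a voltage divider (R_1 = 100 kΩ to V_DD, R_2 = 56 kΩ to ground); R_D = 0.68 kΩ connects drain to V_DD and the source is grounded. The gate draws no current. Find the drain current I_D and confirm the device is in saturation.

V_G = V_DD·R_2/(R_1+R_2) = 9.4×56/156 = 3.37 V. With the source grounded, V_GS = V_G = 3.37 V.
Assume saturation: I_D = (k_n/2)(V_GS − V_t)² = (1.7/2)×(3.37 − 2.5)² = 0.85×0.874² = 0.65 mA.
V_DS = V_DD − I_D·R_D = 9.4 − 0.65×0.68 = 8.96 V.
Saturation requires V_DS ≥ V_GS − V_t = 0.874 V; 8.96 ≥ 0.874 ✓.

I_D ≈ 0.65 mA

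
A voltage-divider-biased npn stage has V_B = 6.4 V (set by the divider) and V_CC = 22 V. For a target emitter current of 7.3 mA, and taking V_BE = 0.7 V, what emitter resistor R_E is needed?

R_E ≈ 0.78 kΩ

V_E = V_B − V_BE = 6.4 − 0.7 = 5.7 V.
R_E = V_E / I_E = 5.7 / 7.3 = 0.781 kΩ.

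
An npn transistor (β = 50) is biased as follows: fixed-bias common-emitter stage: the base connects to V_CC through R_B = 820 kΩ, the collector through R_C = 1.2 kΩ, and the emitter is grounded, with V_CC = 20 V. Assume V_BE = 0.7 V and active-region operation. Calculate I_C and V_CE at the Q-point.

Base loop: V_CC = I_B·R_B + V_BE, so I_B = (20 − 0.7)/820 kΩ = 0.0235 mA.
In the active region I_C = β·I_B = 50 × 0.0235 = 1.18 mA.
Collector loop: V_CE = V_CC − I_C·R_C = 20 − 1.18×1.2 = 18.6 V.
Since V_CE = 18.6 V > V_CE(sat) ≈ 0.2 V, the transistor is in the active region as assumed.

I_C ≈ 1.2 mA, V_CE ≈ 19 V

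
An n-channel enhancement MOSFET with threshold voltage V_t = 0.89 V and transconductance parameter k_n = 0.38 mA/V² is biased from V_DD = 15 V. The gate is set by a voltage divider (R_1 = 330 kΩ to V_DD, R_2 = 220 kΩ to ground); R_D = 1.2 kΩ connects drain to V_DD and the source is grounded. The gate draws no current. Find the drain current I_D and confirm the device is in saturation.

V_G = V_DD·R_2/(R_1+R_2) = 15×220/550 = 6 V. With the source grounded, V_GS = V_G = 6 V.
Assume saturation: I_D = (k_n/2)(V_GS − V_t)² = (0.38/2)×(6 − 0.89)² = 0.19×5.11² = 4.96 mA.
V_DS = V_DD − I_D·R_D = 15 − 4.96×1.2 = 9.05 V.
Saturation requires V_DS ≥ V_GS − V_t = 5.11 V; 9.05 ≥ 5.11 ✓.

I_D ≈ 5 mA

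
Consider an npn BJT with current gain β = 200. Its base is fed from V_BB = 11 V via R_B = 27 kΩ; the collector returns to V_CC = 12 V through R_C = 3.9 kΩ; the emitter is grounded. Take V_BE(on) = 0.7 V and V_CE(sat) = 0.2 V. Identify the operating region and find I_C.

saturation; I_C ≈ 3 mA

Assume active: I_B = (11 − 0.7)/27 = 0.381 mA, giving I_C = β·I_B = 76.3 mA.
But then V_CE = 12 − 76.3×3.9 = -286 V < V_CE(sat) = 0.2 V — impossible in the active region.
So the transistor is saturated. With V_CE = 0.2 V, I_C = (V_CC − 0.2)/R_C = 11.8/3.9 = 3.03 mA.
Check: β·I_B = 76.3 mA > I_C = 3.03 mA, confirming saturation.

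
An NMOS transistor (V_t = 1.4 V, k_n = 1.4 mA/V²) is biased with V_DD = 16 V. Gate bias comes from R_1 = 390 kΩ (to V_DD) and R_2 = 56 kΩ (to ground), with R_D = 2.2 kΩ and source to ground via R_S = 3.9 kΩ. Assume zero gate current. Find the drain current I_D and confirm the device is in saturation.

V_G = V_DD·R_2/(R_1+R_2) = 16×56/446 = 2.01 V.
Assume saturation: I_D = (k_n/2)(V_GS − V_t)² with V_GS = V_G − I_D·R_S = 2.01 − 3.9·I_D.
Substituting gives 10.6·I_D² − 4.32·I_D + 0.26 = 0, with roots I_D = 0.0732 or 0.333 mA.
The root I_D = 0.333 mA gives V_GS = 0.71 V ≤ V_t, so take I_D = 0.0732 mA.
Then V_GS = 1.72 V and V_DS = V_DD − I_D(R_D+R_S) = 16 − 0.0732×6.1 = 15.6 V.
Saturation requires V_DS ≥ V_GS − V_t = 0.323 V; 15.6 ≥ 0.323 ✓.

I_D ≈ 0.073 mA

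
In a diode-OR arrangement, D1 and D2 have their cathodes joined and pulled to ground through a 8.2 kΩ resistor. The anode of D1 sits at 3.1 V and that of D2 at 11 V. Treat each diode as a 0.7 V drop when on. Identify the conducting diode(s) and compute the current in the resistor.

Assume both conduct. Then node N would need to be at both 3.1−0.7 = 2.4 V and 11−0.7 = 10.3 V, which is impossible.
Assume only D2 conducts: V_N = 11 − 0.7 = 10.3 V, so I_R = 10.3/8.2 = 1.26 mA.
Check D1: its anode-to-cathode voltage is 3.1 − 10.3 = -7.2 V < 0.7 V, so it is off. The assumption is consistent.

Only D2 conducts; I_R ≈ 1.3 mA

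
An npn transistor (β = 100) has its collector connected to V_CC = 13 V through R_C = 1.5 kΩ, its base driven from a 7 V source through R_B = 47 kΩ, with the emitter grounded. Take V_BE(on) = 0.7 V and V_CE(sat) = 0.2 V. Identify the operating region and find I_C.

saturation; I_C ≈ 8.5 mA

Assume active: I_B = (7 − 0.7)/47 = 0.134 mA, giving I_C = β·I_B = 13.4 mA.
But then V_CE = 13 − 13.4×1.5 = -7.11 V < V_CE(sat) = 0.2 V — impossible in the active region.
So the transistor is saturated. With V_CE = 0.2 V, I_C = (V_CC − 0.2)/R_C = 12.8/1.5 = 8.53 mA.
Check: β·I_B = 13.4 mA > I_C = 8.53 mA, confirming saturation.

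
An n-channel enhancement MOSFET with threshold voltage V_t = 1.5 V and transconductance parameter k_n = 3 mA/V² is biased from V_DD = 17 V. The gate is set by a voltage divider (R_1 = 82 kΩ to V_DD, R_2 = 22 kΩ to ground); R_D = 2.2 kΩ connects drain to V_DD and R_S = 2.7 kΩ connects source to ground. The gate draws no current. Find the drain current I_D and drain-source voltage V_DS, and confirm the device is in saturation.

V_G = V_DD·R_2/(R_1+R_2) = 17×22/104 = 3.6 V.
Assume saturation: I_D = (k_n/2)(V_GS − V_t)² with V_GS = V_G − I_D·R_S = 3.6 − 2.7·I_D.
Substituting gives 10.9·I_D² − 18·I_D + 6.59 = 0, with roots I_D = 0.552 or 1.09 mA.
The root I_D = 1.09 mA gives V_GS = 0.647 V ≤ V_t, so take I_D = 0.552 mA.
Then V_GS = 2.11 V and V_DS = V_DD − I_D(R_D+R_S) = 17 − 0.552×4.9 = 14.3 V.
Saturation requires V_DS ≥ V_GS − V_t = 0.606 V; 14.3 ≥ 0.606 ✓.

I_D ≈ 0.55 mA, V_DS ≈ 14 V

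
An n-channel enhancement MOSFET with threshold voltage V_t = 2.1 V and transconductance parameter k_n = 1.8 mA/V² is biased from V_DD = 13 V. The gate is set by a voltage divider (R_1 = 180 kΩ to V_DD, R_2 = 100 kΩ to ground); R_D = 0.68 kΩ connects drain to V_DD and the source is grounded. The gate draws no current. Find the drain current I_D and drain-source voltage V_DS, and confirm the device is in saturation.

I_D ≈ 5.8 mA, V_DS ≈ 9 V

V_G = V_DD·R_2/(R_1+R_2) = 13×100/280 = 4.64 V. With the source grounded, V_GS = V_G = 4.64 V.
Assume saturation: I_D = (k_n/2)(V_GS − V_t)² = (1.8/2)×(4.64 − 2.1)² = 0.9×2.54² = 5.82 mA.
V_DS = V_DD − I_D·R_D = 13 − 5.82×0.68 = 9.04 V.
Saturation requires V_DS ≥ V_GS − V_t = 2.54 V; 9.04 ≥ 2.54 ✓.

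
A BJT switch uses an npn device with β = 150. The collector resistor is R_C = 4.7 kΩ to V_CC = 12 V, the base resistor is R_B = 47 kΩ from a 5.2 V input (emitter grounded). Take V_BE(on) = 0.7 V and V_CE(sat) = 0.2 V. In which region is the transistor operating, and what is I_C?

saturation; I_C ≈ 2.5 mA

Assume active: I_B = (5.2 − 0.7)/47 = 0.0957 mA, giving I_C = β·I_B = 14.4 mA.
But then V_CE = 12 − 14.4×4.7 = -55.5 V < V_CE(sat) = 0.2 V — impossible in the active region.
So the transistor is saturated. With V_CE = 0.2 V, I_C = (V_CC − 0.2)/R_C = 11.8/4.7 = 2.51 mA.
Check: β·I_B = 14.4 mA > I_C = 2.51 mA, confirming saturation.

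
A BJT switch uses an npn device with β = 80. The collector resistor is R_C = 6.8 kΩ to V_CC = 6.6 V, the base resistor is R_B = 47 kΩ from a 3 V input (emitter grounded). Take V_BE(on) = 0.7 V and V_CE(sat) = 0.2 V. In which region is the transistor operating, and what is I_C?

saturation; I_C ≈ 0.94 mA

Assume active: I_B = (3 − 0.7)/47 = 0.0489 mA, giving I_C = β·I_B = 3.91 mA.
But then V_CE = 6.6 − 3.91×6.8 = -20 V < V_CE(sat) = 0.2 V — impossible in the active region.
So the transistor is saturated. With V_CE = 0.2 V, I_C = (V_CC − 0.2)/R_C = 6.4/6.8 = 0.941 mA.
Check: β·I_B = 3.91 mA > I_C = 0.941 mA, confirming saturation.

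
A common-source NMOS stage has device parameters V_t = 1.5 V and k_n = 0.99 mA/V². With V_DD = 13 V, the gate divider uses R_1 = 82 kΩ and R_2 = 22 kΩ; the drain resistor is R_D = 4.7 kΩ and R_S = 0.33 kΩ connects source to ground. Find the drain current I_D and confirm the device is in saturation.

V_G = V_DD·R_2/(R_1+R_2) = 13×22/104 = 2.75 V.
Assume saturation: I_D = (k_n/2)(V_GS − V_t)² with V_GS = V_G − I_D·R_S = 2.75 − 0.33·I_D.
Substituting gives 0.0539·I_D² − 1.41·I_D + 0.773 = 0, with roots I_D = 0.561 or 25.6 mA.
The root I_D = 25.6 mA gives V_GS = -5.69 V ≤ V_t, so take I_D = 0.561 mA.
Then V_GS = 2.56 V and V_DS = V_DD − I_D(R_D+R_S) = 13 − 0.561×5.03 = 10.2 V.
Saturation requires V_DS ≥ V_GS − V_t = 1.06 V; 10.2 ≥ 1.06 ✓.

I_D ≈ 0.56 mA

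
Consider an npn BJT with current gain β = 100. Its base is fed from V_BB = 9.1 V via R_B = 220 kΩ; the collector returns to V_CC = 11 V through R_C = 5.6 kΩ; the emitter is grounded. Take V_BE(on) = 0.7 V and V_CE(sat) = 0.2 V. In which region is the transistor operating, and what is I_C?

Assume active: I_B = (9.1 − 0.7)/220 = 0.0382 mA, giving I_C = β·I_B = 3.82 mA.
But then V_CE = 11 − 3.82×5.6 = -10.4 V < V_CE(sat) = 0.2 V — impossible in the active region.
So the transistor is saturated. With V_CE = 0.2 V, I_C = (V_CC − 0.2)/R_C = 10.8/5.6 = 1.93 mA.
Check: β·I_B = 3.82 mA > I_C = 1.93 mA, confirming saturation.

saturation; I_C ≈ 1.9 mA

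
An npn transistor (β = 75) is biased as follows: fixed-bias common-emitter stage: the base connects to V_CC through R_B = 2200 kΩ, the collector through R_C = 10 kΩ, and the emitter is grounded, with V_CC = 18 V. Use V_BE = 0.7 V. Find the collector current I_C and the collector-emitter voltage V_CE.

Base loop: V_CC = I_B·R_B + V_BE, so I_B = (18 − 0.7)/2200 kΩ = 0.00786 mA.
In the active region I_C = β·I_B = 75 × 0.00786 = 0.59 mA.
Collector loop: V_CE = V_CC − I_C·R_C = 18 − 0.59×10 = 12.1 V.
Since V_CE = 12.1 V > V_CE(sat) ≈ 0.2 V, the transistor is in the active region as assumed.

I_C ≈ 0.59 mA, V_CE ≈ 12 V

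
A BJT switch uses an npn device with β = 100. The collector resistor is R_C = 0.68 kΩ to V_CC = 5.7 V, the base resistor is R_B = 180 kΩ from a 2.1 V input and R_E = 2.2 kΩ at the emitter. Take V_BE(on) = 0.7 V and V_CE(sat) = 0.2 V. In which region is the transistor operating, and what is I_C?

Assume active. Base-emitter loop: I_B = (V_BB − V_BE)/(R_B + (β+1)R_E) = (2.1 − 0.7)/(180 + 101×2.2) = 0.00348 mA.
I_C = β·I_B = 100×0.00348 = 0.348 mA.
V_CE = V_CC − I_C·R_C − I_E·R_E = 5.7 − 0.348×0.68 − 0.352×2.2 = 4.69 V > V_CE(sat), so the active-region assumption holds.

active; I_C ≈ 0.35 mA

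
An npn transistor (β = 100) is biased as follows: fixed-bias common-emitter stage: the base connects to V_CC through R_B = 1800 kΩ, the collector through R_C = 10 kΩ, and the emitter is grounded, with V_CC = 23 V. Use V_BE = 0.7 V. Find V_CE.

Base loop: V_CC = I_B·R_B + V_BE, so I_B = (23 − 0.7)/1800 kΩ = 0.0124 mA.
In the active region I_C = β·I_B = 100 × 0.0124 = 1.24 mA.
Collector loop: V_CE = V_CC − I_C·R_C = 23 − 1.24×10 = 10.6 V.
Since V_CE = 10.6 V > V_CE(sat) ≈ 0.2 V, the transistor is in the active region as assumed.

V_CE ≈ 11 V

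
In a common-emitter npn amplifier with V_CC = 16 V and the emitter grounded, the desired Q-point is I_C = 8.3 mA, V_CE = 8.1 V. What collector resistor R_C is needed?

R_C ≈ 0.95 kΩ

Collector loop: V_CC = I_C·R_C + V_CE.
R_C = (V_CC − V_CE)/I_C = (16 − 8.1)/8.3 = 0.952 kΩ.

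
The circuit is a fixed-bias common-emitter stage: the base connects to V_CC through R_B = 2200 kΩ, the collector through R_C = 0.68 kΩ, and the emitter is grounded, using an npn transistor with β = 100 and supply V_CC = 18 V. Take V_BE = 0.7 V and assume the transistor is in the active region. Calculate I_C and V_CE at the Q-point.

I_C ≈ 0.79 mA, V_CE ≈ 17 V

Base loop: V_CC = I_B·R_B + V_BE, so I_B = (18 − 0.7)/2200 kΩ = 0.00786 mA.
In the active region I_C = β·I_B = 100 × 0.00786 = 0.786 mA.
Collector loop: V_CE = V_CC − I_C·R_C = 18 − 0.786×0.68 = 17.5 V.
Since V_CE = 17.5 V > V_CE(sat) ≈ 0.2 V, the transistor is in the active region as assumed.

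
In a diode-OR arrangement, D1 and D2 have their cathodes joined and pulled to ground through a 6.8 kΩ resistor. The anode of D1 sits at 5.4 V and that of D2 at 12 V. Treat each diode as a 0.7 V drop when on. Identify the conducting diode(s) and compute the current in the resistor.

Assume both conduct. Then node N would need to be at both 5.4−0.7 = 4.7 V and 12−0.7 = 11.3 V, which is impossible.
Assume only D2 conducts: V_N = 12 − 0.7 = 11.3 V, so I_R = 11.3/6.8 = 1.66 mA.
Check D1: its anode-to-cathode voltage is 5.4 − 11.3 = -5.9 V < 0.7 V, so it is off. The assumption is consistent.

Only D2 conducts; I_R ≈ 1.7 mA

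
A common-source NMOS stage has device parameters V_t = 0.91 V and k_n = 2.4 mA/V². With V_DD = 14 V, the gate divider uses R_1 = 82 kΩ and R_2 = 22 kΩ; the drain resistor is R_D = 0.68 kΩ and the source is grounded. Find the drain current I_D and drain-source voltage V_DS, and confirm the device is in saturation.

V_G = V_DD·R_2/(R_1+R_2) = 14×22/104 = 2.96 V. With the source grounded, V_GS = V_G = 2.96 V.
Assume saturation: I_D = (k_n/2)(V_GS − V_t)² = (2.4/2)×(2.96 − 0.91)² = 1.2×2.05² = 5.05 mA.
V_DS = V_DD − I_D·R_D = 14 − 5.05×0.68 = 10.6 V.
Saturation requires V_DS ≥ V_GS − V_t = 2.05 V; 10.6 ≥ 2.05 ✓.

I_D ≈ 5.1 mA, V_DS ≈ 11 V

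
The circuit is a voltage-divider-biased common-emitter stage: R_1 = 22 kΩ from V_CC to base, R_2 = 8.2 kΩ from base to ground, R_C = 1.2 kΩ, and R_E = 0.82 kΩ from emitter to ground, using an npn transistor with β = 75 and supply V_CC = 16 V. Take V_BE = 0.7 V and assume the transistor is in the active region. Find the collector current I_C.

Thevenize the base divider: V_Th = V_CC·R_2/(R_1+R_2) = 16×8.2/30.2 = 4.34 V, R_Th = R_1‖R_2 = 5.97 kΩ.
Base-emitter loop: V_Th = I_B·R_Th + V_BE + (β+1)I_B·R_E, so I_B = (4.34 − 0.7) / (5.97 + 76×0.82) = 0.0534 mA.
I_C = β·I_B = 75×0.0534 = 4 mA, and I_E = (β+1)I_B = 4.06 mA.
V_CE = V_CC − I_C·R_C − I_E·R_E = 16 − 4×1.2 − 4.06×0.82 = 7.87 V.
V_CE = 7.87 V > 0.2 V confirms active-region operation.

I_C ≈ 4 mA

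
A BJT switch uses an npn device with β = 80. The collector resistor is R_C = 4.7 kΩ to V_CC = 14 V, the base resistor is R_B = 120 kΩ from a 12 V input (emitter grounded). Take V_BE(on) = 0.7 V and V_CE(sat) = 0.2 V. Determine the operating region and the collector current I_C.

saturation; I_C ≈ 2.9 mA

Assume active: I_B = (12 − 0.7)/120 = 0.0942 mA, giving I_C = β·I_B = 7.53 mA.
But then V_CE = 14 − 7.53×4.7 = -21.4 V < V_CE(sat) = 0.2 V — impossible in the active region.
So the transistor is saturated. With V_CE = 0.2 V, I_C = (V_CC − 0.2)/R_C = 13.8/4.7 = 2.94 mA.
Check: β·I_B = 7.53 mA > I_C = 2.94 mA, confirming saturation.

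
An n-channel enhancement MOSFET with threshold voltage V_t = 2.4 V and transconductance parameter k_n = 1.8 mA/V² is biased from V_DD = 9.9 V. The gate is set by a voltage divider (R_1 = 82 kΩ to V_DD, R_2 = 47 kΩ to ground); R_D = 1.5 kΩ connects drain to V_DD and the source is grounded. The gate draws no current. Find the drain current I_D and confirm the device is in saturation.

V_G = V_DD·R_2/(R_1+R_2) = 9.9×47/129 = 3.61 V. With the source grounded, V_GS = V_G = 3.61 V.
Assume saturation: I_D = (k_n/2)(V_GS − V_t)² = (1.8/2)×(3.61 − 2.4)² = 0.9×1.21² = 1.31 mA.
V_DS = V_DD − I_D·R_D = 9.9 − 1.31×1.5 = 7.93 V.
Saturation requires V_DS ≥ V_GS − V_t = 1.21 V; 7.93 ≥ 1.21 ✓.

I_D ≈ 1.3 mA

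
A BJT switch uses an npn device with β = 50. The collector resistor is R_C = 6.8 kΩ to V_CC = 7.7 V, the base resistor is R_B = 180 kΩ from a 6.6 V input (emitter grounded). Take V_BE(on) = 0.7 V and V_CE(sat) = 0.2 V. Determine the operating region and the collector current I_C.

saturation; I_C ≈ 1.1 mA

Assume active: I_B = (6.6 − 0.7)/180 = 0.0328 mA, giving I_C = β·I_B = 1.64 mA.
But then V_CE = 7.7 − 1.64×6.8 = -3.44 V < V_CE(sat) = 0.2 V — impossible in the active region.
So the transistor is saturated. With V_CE = 0.2 V, I_C = (V_CC − 0.2)/R_C = 7.5/6.8 = 1.1 mA.
Check: β·I_B = 1.64 mA > I_C = 1.1 mA, confirming saturation.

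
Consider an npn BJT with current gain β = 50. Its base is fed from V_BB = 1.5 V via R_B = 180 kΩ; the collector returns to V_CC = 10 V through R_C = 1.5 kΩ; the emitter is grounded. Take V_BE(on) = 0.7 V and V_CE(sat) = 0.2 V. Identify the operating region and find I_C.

active; I_C ≈ 0.22 mA

Assume active. Base-emitter loop: I_B = (V_BB − V_BE)/R_B = (1.5 − 0.7)/180 = 0.00444 mA.
I_C = β·I_B = 50×0.00444 = 0.222 mA.
V_CE = V_CC − I_C·R_C = 10 − 0.222×1.5 = 9.67 V > V_CE(sat), so the active-region assumption holds.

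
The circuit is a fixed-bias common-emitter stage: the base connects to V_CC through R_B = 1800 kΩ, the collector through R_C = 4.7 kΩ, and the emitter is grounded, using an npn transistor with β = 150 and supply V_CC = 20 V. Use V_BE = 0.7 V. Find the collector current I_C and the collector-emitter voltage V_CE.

Base loop: V_CC = I_B·R_B + V_BE, so I_B = (20 − 0.7)/1800 kΩ = 0.0107 mA.
In the active region I_C = β·I_B = 150 × 0.0107 = 1.61 mA.
Collector loop: V_CE = V_CC − I_C·R_C = 20 − 1.61×4.7 = 12.4 V.
Since V_CE = 12.4 V > V_CE(sat) ≈ 0.2 V, the transistor is in the active region as assumed.

I_C ≈ 1.6 mA, V_CE ≈ 12 V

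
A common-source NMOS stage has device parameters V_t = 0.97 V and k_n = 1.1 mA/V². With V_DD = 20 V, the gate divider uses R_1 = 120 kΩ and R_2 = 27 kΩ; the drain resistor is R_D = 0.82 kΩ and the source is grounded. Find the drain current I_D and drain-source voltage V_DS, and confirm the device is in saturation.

V_G = V_DD·R_2/(R_1+R_2) = 20×27/147 = 3.67 V. With the source grounded, V_GS = V_G = 3.67 V.
Assume saturation: I_D = (k_n/2)(V_GS − V_t)² = (1.1/2)×(3.67 − 0.97)² = 0.55×2.7² = 4.02 mA.
V_DS = V_DD − I_D·R_D = 20 − 4.02×0.82 = 16.7 V.
Saturation requires V_DS ≥ V_GS − V_t = 2.7 V; 16.7 ≥ 2.7 ✓.

I_D ≈ 4 mA, V_DS ≈ 17 V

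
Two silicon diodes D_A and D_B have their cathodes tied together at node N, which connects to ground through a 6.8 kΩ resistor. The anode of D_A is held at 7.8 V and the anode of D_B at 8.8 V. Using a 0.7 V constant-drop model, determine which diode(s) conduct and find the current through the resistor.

Only D_B conducts; I_R ≈ 1.2 mA

Assume both conduct. Then node N would need to be at both 7.8−0.7 = 7.1 V and 8.8−0.7 = 8.1 V, which is impossible.
Assume only D_B conducts: V_N = 8.8 − 0.7 = 8.1 V, so I_R = 8.1/6.8 = 1.19 mA.
Check D_A: its anode-to-cathode voltage is 7.8 − 8.1 = -0.3 V < 0.7 V, so it is off. The assumption is consistent.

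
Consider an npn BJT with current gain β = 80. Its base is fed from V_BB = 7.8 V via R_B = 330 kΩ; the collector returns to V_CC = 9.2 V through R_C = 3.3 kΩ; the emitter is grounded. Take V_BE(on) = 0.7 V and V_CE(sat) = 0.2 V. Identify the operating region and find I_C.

active; I_C ≈ 1.7 mA

Assume active. Base-emitter loop: I_B = (V_BB − V_BE)/R_B = (7.8 − 0.7)/330 = 0.0215 mA.
I_C = β·I_B = 80×0.0215 = 1.72 mA.
V_CE = V_CC − I_C·R_C = 9.2 − 1.72×3.3 = 3.52 V > V_CE(sat), so the active-region assumption holds.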